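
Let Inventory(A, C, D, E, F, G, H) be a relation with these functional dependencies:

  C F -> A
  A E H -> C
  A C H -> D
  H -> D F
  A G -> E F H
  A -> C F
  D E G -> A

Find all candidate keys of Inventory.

{A, G}, {C, F, G}, {C, G, H}, {D, E, G}, {E, G, H}

Attribute G never appears on the right-hand side of any dependency, so G must belong to every candidate key.
{G}⁺ = {G}, which is not all of the schema, so we must add further attributes.
{A, G}⁺: AG→EFH adds E, F, H; A→CF adds C; ACH→D adds D → {A, C, D, E, F, G, H}. Minimal: {G}⁺ = {G}; {A}⁺ = {A, C, F} — none reach the full schema.
{C, F, G}⁺: CF→A adds A; AG→EFH adds E, H; ACH→D adds D → {A, C, D, E, F, G, H}. Minimal: {F, G}⁺ = {F, G}; {C, G}⁺ = {C, G}; {C, F}⁺ = {A, C, F} — none reach the full schema.
{C, G, H}⁺: H→DF adds D, F; CF→A adds A; AG→EFH adds E → {A, C, D, E, F, G, H}. Minimal: {G, H}⁺ = {D, F, G, H}; {C, H}⁺ = {A, C, D, F, H}; {C, G}⁺ = {C, G} — none reach the full schema.
{D, E, G}⁺: DEG→A adds A; AG→EFH adds F, H; A→CF adds C → {A, C, D, E, F, G, H}. Minimal: {E, G}⁺ = {E, G}; {D, G}⁺ = {D, G}; {D, E}⁺ = {D, E} — none reach the full schema.
{E, G, H}⁺: H→DF adds D, F; DEG→A adds A; AEH→C adds C → {A, C, D, E, F, G, H}. Minimal: {G, H}⁺ = {D, F, G, H}; {E, H}⁺ = {D, E, F, H}; {E, G}⁺ = {E, G} — none reach the full schema.
Any other superkey contains one of these as a subset, so there are no further candidate keys.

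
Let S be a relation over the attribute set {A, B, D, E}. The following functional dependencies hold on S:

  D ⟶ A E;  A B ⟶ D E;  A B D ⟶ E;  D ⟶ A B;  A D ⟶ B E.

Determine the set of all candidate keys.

{D}⁺: D→AE adds A, E; D→AB adds B → {A, B, D, E}.
{A, B}⁺: AB→DE adds D, E → {A, B, D, E}. Minimal: {B}⁺ = {B}; {A}⁺ = {A} — none reach the full schema.
Any other superkey contains one of these as a subset, so there are no further candidate keys.

(D); (A, B)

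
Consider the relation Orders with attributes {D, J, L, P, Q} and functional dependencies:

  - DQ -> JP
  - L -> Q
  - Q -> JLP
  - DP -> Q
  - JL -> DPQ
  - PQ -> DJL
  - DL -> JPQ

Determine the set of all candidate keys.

{L}⁺: L→Q adds Q; Q→JLP adds J, P; JL→DPQ adds D → {D, J, L, P, Q}.
{Q}⁺: Q→JLP adds J, L, P; JL→DPQ adds D → {D, J, L, P, Q}.
{D, P}⁺: DP→Q adds Q; PQ→DJL adds J, L → {D, J, L, P, Q}. Minimal: {P}⁺ = {P}; {D}⁺ = {D} — none reach the full schema.
Any other superkey contains one of these as a subset, so there are no further candidate keys.

{L}, {Q}, {D, P}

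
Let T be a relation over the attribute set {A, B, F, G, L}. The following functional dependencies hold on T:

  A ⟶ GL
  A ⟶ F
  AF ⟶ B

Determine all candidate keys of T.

{A}

Attribute A never appears on the right-hand side of any dependency, so A must belong to every candidate key.
{A}⁺ = {A, B, F, G, L}, which is all of the schema, so {A} is the only candidate key.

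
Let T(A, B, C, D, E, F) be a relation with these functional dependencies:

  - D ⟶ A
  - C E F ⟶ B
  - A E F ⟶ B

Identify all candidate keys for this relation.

CDEF

Attributes C, D, E, F never appear on any right-hand side, so every candidate key must contain {C, D, E, F}.
{C, D, E, F}⁺ = {A, B, C, D, E, F}, which is all of the schema, so {C, D, E, F} is the only candidate key.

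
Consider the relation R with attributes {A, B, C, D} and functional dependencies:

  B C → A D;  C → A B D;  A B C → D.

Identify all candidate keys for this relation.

C

{C}⁺: C→ABD adds A, B, D → {A, B, C, D}.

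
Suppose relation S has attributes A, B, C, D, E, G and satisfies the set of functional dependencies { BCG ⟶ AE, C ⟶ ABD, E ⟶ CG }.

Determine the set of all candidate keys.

{E}⁺: E→CG adds C, G; C→ABD adds A, B, D → {A, B, C, D, E, G}.
{C, G}⁺: C→ABD adds A, B, D; BCG→AE adds E → {A, B, C, D, E, G}.

E, CG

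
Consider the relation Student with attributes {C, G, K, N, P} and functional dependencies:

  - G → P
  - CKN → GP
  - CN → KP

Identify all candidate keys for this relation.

(C, N)

{C, N}⁺: CN→KP adds K, P; CKN→GP adds G → {C, G, K, N, P}. Minimal: {N}⁺ = {N}; {C}⁺ = {C} — none reach the full schema.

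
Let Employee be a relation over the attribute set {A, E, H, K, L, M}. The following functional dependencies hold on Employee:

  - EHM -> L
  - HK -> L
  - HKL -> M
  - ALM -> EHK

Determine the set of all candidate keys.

Attribute A never appears on the right-hand side of any dependency, so A must belong to every candidate key.
{A}⁺ = {A}, which is not all of the schema, so we must add further attributes.
{A, H, K}⁺: HK→L adds L; HKL→M adds M; ALM→EHK adds E → {A, E, H, K, L, M}.
{A, L, M}⁺: ALM→EHK adds E, H, K → {A, E, H, K, L, M}.
{A, E, H, M}⁺: EHM→L adds L; ALM→EHK adds K → {A, E, H, K, L, M}.

AHK, ALM, AEHM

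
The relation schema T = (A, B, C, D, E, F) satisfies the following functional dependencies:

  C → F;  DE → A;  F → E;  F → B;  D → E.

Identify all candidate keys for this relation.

Attributes C, D never appear on any right-hand side, so every candidate key must contain {C, D}.
{C, D}⁺ = {A, B, C, D, E, F}, which is all of the schema, so {C, D} is the only candidate key.

{C, D}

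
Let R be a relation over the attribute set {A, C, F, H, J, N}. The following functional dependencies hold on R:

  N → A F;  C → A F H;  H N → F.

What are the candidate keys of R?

(C, J, N)

Attributes C, J, N never appear on any right-hand side, so every candidate key must contain {C, J, N}.
{C, J, N}⁺ = {A, C, F, H, J, N}, which is all of the schema, so {C, J, N} is the only candidate key.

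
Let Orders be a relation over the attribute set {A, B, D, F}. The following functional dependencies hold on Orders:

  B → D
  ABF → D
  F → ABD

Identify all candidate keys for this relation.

{F}

Attribute F never appears on the right-hand side of any dependency, so F must belong to every candidate key.
{F}⁺ = {A, B, D, F}, which is all of the schema, so {F} is the only candidate key.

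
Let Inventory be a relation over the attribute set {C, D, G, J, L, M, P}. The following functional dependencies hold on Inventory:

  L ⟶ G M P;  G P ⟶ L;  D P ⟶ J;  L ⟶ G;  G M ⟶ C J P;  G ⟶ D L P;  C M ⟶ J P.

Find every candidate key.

{G}; {L}

{G}⁺: G→DLP adds D, L, P; L→GMP adds M; DP→J adds J; GM→CJP adds C → {C, D, G, J, L, M, P}.
{L}⁺: L→GMP adds G, M, P; GM→CJP adds C, J; G→DLP adds D → {C, D, G, J, L, M, P}.
Any other superkey contains one of these as a subset, so there are no further candidate keys.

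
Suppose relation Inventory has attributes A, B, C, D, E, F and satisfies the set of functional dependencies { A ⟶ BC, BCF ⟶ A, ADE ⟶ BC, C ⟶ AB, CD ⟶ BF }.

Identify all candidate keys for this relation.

Attributes D, E never appear on any right-hand side, so every candidate key must contain {D, E}.
{D, E}⁺ = {D, E}, which is not all of the schema, so we must add further attributes.
{A, D, E}⁺: A→BC adds B, C; CD→BF adds F → {A, B, C, D, E, F}. Minimal: {D, E}⁺ = {D, E}; {A, E}⁺ = {A, B, C, E}; {A, D}⁺ = {A, B, C, D, F} — none reach the full schema.
{C, D, E}⁺: C→AB adds A, B; CD→BF adds F → {A, B, C, D, E, F}. Minimal: {D, E}⁺ = {D, E}; {C, E}⁺ = {A, B, C, E}; {C, D}⁺ = {A, B, C, D, F} — none reach the full schema.

{A, D, E}, {C, D, E}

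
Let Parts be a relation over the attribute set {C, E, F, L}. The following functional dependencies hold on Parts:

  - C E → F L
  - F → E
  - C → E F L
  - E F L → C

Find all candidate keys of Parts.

C; FL

{C}⁺: C→EFL adds E, F, L → {C, E, F, L}.
{F, L}⁺: F→E adds E; EFL→C adds C → {C, E, F, L}. Minimal: {L}⁺ = {L}; {F}⁺ = {E, F} — none reach the full schema.
Any other superkey contains one of these as a subset, so there are no further candidate keys.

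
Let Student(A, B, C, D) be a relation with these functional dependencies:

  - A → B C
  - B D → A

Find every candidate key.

Attribute D never appears on the right-hand side of any dependency, so D must belong to every candidate key.
{D}⁺ = {D}, which is not all of the schema, so we must add further attributes.
{A, D}⁺: A→BC adds B, C → {A, B, C, D}. Minimal: {D}⁺ = {D}; {A}⁺ = {A, B, C} — none reach the full schema.
{B, D}⁺: BD→A adds A; A→BC adds C → {A, B, C, D}. Minimal: {D}⁺ = {D}; {B}⁺ = {B} — none reach the full schema.

(A, D); (B, D)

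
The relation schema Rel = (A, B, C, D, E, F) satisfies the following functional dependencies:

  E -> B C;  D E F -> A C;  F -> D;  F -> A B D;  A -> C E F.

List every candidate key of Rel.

{A}, {F}

{A}⁺: A→CEF adds C, E, F; E→BC adds B; F→D adds D → {A, B, C, D, E, F}.
{F}⁺: F→D adds D; F→ABD adds A, B; A→CEF adds C, E → {A, B, C, D, E, F}.
Any other superkey contains one of these as a subset, so there are no further candidate keys.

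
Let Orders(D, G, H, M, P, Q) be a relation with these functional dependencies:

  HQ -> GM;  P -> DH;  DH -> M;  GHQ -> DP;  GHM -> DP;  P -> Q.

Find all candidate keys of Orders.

{P}⁺: P→DH adds D, H; DH→M adds M; P→Q adds Q; HQ→GM adds G → {D, G, H, M, P, Q}.
{H, Q}⁺: HQ→GM adds G, M; GHQ→DP adds D, P → {D, G, H, M, P, Q}. Minimal: {Q}⁺ = {Q}; {H}⁺ = {H} — none reach the full schema.
{D, G, H}⁺: DH→M adds M; GHM→DP adds P; P→Q adds Q → {D, G, H, M, P, Q}. Minimal: {G, H}⁺ = {G, H}; {D, H}⁺ = {D, H, M}; {D, G}⁺ = {D, G} — none reach the full schema.
{G, H, M}⁺: GHM→DP adds D, P; P→Q adds Q → {D, G, H, M, P, Q}. Minimal: {H, M}⁺ = {H, M}; {G, M}⁺ = {G, M}; {G, H}⁺ = {G, H} — none reach the full schema.

{P}; {H, Q}; {D, G, H}; {G, H, M}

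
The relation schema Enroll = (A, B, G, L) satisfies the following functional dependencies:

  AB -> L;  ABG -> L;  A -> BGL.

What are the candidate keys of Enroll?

{A}

Attribute A never appears on the right-hand side of any dependency, so A must belong to every candidate key.
{A}⁺ = {A, B, G, L}, which is all of the schema, so {A} is the only candidate key.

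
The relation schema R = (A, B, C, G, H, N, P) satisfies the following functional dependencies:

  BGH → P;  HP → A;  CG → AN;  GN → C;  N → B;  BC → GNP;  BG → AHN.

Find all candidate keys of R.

{B, C}, {B, G}, {C, G}, {C, N}, {G, N}

{B, C}⁺: BC→GNP adds G, N, P; BG→AHN adds A, H → {A, B, C, G, H, N, P}. Minimal: {C}⁺ = {C}; {B}⁺ = {B} — none reach the full schema.
{B, G}⁺: BG→AHN adds A, H, N; BGH→P adds P; GN→C adds C → {A, B, C, G, H, N, P}. Minimal: {G}⁺ = {G}; {B}⁺ = {B} — none reach the full schema.
{C, G}⁺: CG→AN adds A, N; N→B adds B; BC→GNP adds P; BG→AHN adds H → {A, B, C, G, H, N, P}. Minimal: {G}⁺ = {G}; {C}⁺ = {C} — none reach the full schema.
{C, N}⁺: N→B adds B; BC→GNP adds G, P; BG→AHN adds A, H → {A, B, C, G, H, N, P}. Minimal: {N}⁺ = {B, N}; {C}⁺ = {C} — none reach the full schema.
{G, N}⁺: GN→C adds C; N→B adds B; BC→GNP adds P; BG→AHN adds A, H → {A, B, C, G, H, N, P}. Minimal: {N}⁺ = {B, N}; {G}⁺ = {G} — none reach the full schema.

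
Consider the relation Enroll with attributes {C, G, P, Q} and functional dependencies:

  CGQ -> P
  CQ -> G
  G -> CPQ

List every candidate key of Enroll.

G, CQ

{G}⁺: G→CPQ adds C, P, Q → {C, G, P, Q}.
{C, Q}⁺: CQ→G adds G; G→CPQ adds P → {C, G, P, Q}. Minimal: {Q}⁺ = {Q}; {C}⁺ = {C} — none reach the full schema.
Any other superkey contains one of these as a subset, so there are no further candidate keys.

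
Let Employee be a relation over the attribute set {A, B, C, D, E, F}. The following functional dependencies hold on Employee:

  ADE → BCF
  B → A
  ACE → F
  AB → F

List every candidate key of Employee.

{A, D, E}; {B, D, E}

Attributes D, E never appear on any right-hand side, so every candidate key must contain {D, E}.
{D, E}⁺ = {D, E}, which is not all of the schema, so we must add further attributes.
{A, D, E}⁺: ADE→BCF adds B, C, F → {A, B, C, D, E, F}.
{B, D, E}⁺: B→A adds A; AB→F adds F; ADE→BCF adds C → {A, B, C, D, E, F}.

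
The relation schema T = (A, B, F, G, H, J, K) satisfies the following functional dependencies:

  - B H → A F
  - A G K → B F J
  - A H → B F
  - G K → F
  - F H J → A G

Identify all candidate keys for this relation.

{A, G, H, K}, {A, H, J, K}, {B, G, H, K}, {B, H, J, K}, {F, H, J, K}, {G, H, J, K}

Attributes H, K never appear on any right-hand side, so every candidate key must contain {H, K}.
{H, K}⁺ = {H, K}, which is not all of the schema, so we must add further attributes.
{A, G, H, K}⁺: AGK→BFJ adds B, F, J → {A, B, F, G, H, J, K}. Minimal: {G, H, K}⁺ = {F, G, H, K}; {A, H, K}⁺ = {A, B, F, H, K}; {A, G, K}⁺ = {A, B, F, G, J, K}; … — none reach the full schema.
{A, H, J, K}⁺: AH→BF adds B, F; FHJ→AG adds G → {A, B, F, G, H, J, K}. Minimal: {H, J, K}⁺ = {H, J, K}; {A, J, K}⁺ = {A, J, K}; {A, H, K}⁺ = {A, B, F, H, K}; … — none reach the full schema.
{B, G, H, K}⁺: BH→AF adds A, F; AGK→BFJ adds J → {A, B, F, G, H, J, K}. Minimal: {G, H, K}⁺ = {F, G, H, K}; {B, H, K}⁺ = {A, B, F, H, K}; {B, G, K}⁺ = {B, F, G, K}; … — none reach the full schema.
{B, H, J, K}⁺: BH→AF adds A, F; FHJ→AG adds G → {A, B, F, G, H, J, K}. Minimal: {H, J, K}⁺ = {H, J, K}; {B, J, K}⁺ = {B, J, K}; {B, H, K}⁺ = {A, B, F, H, K}; … — none reach the full schema.
{F, H, J, K}⁺: FHJ→AG adds A, G; AGK→BFJ adds B → {A, B, F, G, H, J, K}. Minimal: {H, J, K}⁺ = {H, J, K}; {F, J, K}⁺ = {F, J, K}; {F, H, K}⁺ = {F, H, K}; … — none reach the full schema.
{G, H, J, K}⁺: GK→F adds F; FHJ→AG adds A; AGK→BFJ adds B → {A, B, F, G, H, J, K}. Minimal: {H, J, K}⁺ = {H, J, K}; {G, J, K}⁺ = {F, G, J, K}; {G, H, K}⁺ = {F, G, H, K}; … — none reach the full schema.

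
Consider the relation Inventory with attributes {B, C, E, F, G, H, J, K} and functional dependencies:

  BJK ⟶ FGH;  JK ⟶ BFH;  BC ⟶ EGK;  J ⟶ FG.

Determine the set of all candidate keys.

{B, C, J}, {C, J, K}

Attributes C, J never appear on any right-hand side, so every candidate key must contain {C, J}.
{C, J}⁺ = {C, F, G, J}, which is not all of the schema, so we must add further attributes.
{B, C, J}⁺: BC→EGK adds E, G, K; J→FG adds F; BJK→FGH adds H → {B, C, E, F, G, H, J, K}. Minimal: {C, J}⁺ = {C, F, G, J}; {B, J}⁺ = {B, F, G, J}; {B, C}⁺ = {B, C, E, G, K} — none reach the full schema.
{C, J, K}⁺: JK→BFH adds B, F, H; BC→EGK adds E, G → {B, C, E, F, G, H, J, K}. Minimal: {J, K}⁺ = {B, F, G, H, J, K}; {C, K}⁺ = {C, K}; {C, J}⁺ = {C, F, G, J} — none reach the full schema.
Any other superkey contains one of these as a subset, so there are no further candidate keys.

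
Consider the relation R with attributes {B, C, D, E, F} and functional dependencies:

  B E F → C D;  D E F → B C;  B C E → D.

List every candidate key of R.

Attributes E, F never appear on any right-hand side, so every candidate key must contain {E, F}.
{E, F}⁺ = {E, F}, which is not all of the schema, so we must add further attributes.
{B, E, F}⁺: BEF→CD adds C, D → {B, C, D, E, F}. Minimal: {E, F}⁺ = {E, F}; {B, F}⁺ = {B, F}; {B, E}⁺ = {B, E} — none reach the full schema.
{D, E, F}⁺: DEF→BC adds B, C → {B, C, D, E, F}. Minimal: {E, F}⁺ = {E, F}; {D, F}⁺ = {D, F}; {D, E}⁺ = {D, E} — none reach the full schema.

{B, E, F}, {D, E, F}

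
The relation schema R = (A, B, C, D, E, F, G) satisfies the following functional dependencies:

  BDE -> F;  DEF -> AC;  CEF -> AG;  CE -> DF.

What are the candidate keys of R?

Attributes B, E never appear on any right-hand side, so every candidate key must contain {B, E}.
{B, E}⁺ = {B, E}, which is not all of the schema, so we must add further attributes.
{B, C, E}⁺: CE→DF adds D, F; DEF→AC adds A; CEF→AG adds G → {A, B, C, D, E, F, G}. Minimal: {C, E}⁺ = {A, C, D, E, F, G}; {B, E}⁺ = {B, E}; {B, C}⁺ = {B, C} — none reach the full schema.
{B, D, E}⁺: BDE→F adds F; DEF→AC adds A, C; CEF→AG adds G → {A, B, C, D, E, F, G}. Minimal: {D, E}⁺ = {D, E}; {B, E}⁺ = {B, E}; {B, D}⁺ = {B, D} — none reach the full schema.

{B, C, E}, {B, D, E}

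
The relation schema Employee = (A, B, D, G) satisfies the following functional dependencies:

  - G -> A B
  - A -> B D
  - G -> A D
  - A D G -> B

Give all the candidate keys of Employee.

{G}

Attribute G never appears on the right-hand side of any dependency, so G must belong to every candidate key.
{G}⁺ = {A, B, D, G}, which is all of the schema, so {G} is the only candidate key.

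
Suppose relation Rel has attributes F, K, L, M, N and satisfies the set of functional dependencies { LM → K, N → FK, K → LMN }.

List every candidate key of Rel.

{K}⁺: K→LMN adds L, M, N; N→FK adds F → {F, K, L, M, N}.
{N}⁺: N→FK adds F, K; K→LMN adds L, M → {F, K, L, M, N}.
{L, M}⁺: LM→K adds K; K→LMN adds N; N→FK adds F → {F, K, L, M, N}. Minimal: {M}⁺ = {M}; {L}⁺ = {L} — none reach the full schema.

{K}; {N}; {L, M}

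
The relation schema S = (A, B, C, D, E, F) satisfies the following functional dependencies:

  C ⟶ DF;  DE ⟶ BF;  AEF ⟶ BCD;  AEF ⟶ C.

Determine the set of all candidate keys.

(A, C, E), (A, D, E), (A, E, F)

Attributes A, E never appear on any right-hand side, so every candidate key must contain {A, E}.
{A, E}⁺ = {A, E}, which is not all of the schema, so we must add further attributes.
{A, C, E}⁺: C→DF adds D, F; DE→BF adds B → {A, B, C, D, E, F}.
{A, D, E}⁺: DE→BF adds B, F; AEF→BCD adds C → {A, B, C, D, E, F}.
{A, E, F}⁺: AEF→BCD adds B, C, D → {A, B, C, D, E, F}.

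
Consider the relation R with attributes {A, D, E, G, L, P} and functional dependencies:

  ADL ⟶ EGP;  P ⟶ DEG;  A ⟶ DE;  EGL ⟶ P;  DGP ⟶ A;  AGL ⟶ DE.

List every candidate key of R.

{A, L}, {L, P}, {E, G, L}

Attribute L never appears on the right-hand side of any dependency, so L must belong to every candidate key.
{L}⁺ = {L}, which is not all of the schema, so we must add further attributes.
{A, L}⁺: A→DE adds D, E; ADL→EGP adds G, P → {A, D, E, G, L, P}. Minimal: {L}⁺ = {L}; {A}⁺ = {A, D, E} — none reach the full schema.
{L, P}⁺: P→DEG adds D, E, G; DGP→A adds A → {A, D, E, G, L, P}. Minimal: {P}⁺ = {A, D, E, G, P}; {L}⁺ = {L} — none reach the full schema.
{E, G, L}⁺: EGL→P adds P; P→DEG adds D; DGP→A adds A → {A, D, E, G, L, P}. Minimal: {G, L}⁺ = {G, L}; {E, L}⁺ = {E, L}; {E, G}⁺ = {E, G} — none reach the full schema.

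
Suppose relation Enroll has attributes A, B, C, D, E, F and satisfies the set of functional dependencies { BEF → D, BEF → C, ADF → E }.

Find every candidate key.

Attributes A, B, F never appear on any right-hand side, so every candidate key must contain {A, B, F}.
{A, B, F}⁺ = {A, B, F}, which is not all of the schema, so we must add further attributes.
{A, B, D, F}⁺: ADF→E adds E; BEF→C adds C → {A, B, C, D, E, F}. Minimal: {B, D, F}⁺ = {B, D, F}; {A, D, F}⁺ = {A, D, E, F}; {A, B, F}⁺ = {A, B, F}; … — none reach the full schema.
{A, B, E, F}⁺: BEF→D adds D; BEF→C adds C → {A, B, C, D, E, F}. Minimal: {B, E, F}⁺ = {B, C, D, E, F}; {A, E, F}⁺ = {A, E, F}; {A, B, F}⁺ = {A, B, F}; … — none reach the full schema.

(A, B, D, F), (A, B, E, F)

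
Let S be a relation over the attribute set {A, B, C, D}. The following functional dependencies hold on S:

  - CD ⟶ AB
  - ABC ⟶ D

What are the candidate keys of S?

Attribute C never appears on the right-hand side of any dependency, so C must belong to every candidate key.
{C}⁺ = {C}, which is not all of the schema, so we must add further attributes.
{C, D}⁺: CD→AB adds A, B → {A, B, C, D}. Minimal: {D}⁺ = {D}; {C}⁺ = {C} — none reach the full schema.
{A, B, C}⁺: ABC→D adds D → {A, B, C, D}. Minimal: {B, C}⁺ = {B, C}; {A, C}⁺ = {A, C}; {A, B}⁺ = {A, B} — none reach the full schema.
Any other superkey contains one of these as a subset, so there are no further candidate keys.

{C, D}, {A, B, C}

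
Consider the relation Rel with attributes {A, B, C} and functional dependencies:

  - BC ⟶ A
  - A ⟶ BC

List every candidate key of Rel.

A; BC

{A}⁺: A→BC adds B, C → {A, B, C}.
{B, C}⁺: BC→A adds A → {A, B, C}. Minimal: {C}⁺ = {C}; {B}⁺ = {B} — none reach the full schema.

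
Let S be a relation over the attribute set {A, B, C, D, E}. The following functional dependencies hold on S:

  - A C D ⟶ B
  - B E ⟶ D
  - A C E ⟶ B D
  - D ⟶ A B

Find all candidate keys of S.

{A, C, E}⁺: ACE→BD adds B, D → {A, B, C, D, E}. Minimal: {C, E}⁺ = {C, E}; {A, E}⁺ = {A, E}; {A, C}⁺ = {A, C} — none reach the full schema.
{B, C, E}⁺: BE→D adds D; D→AB adds A → {A, B, C, D, E}. Minimal: {C, E}⁺ = {C, E}; {B, E}⁺ = {A, B, D, E}; {B, C}⁺ = {B, C} — none reach the full schema.
{C, D, E}⁺: D→AB adds A, B → {A, B, C, D, E}. Minimal: {D, E}⁺ = {A, B, D, E}; {C, E}⁺ = {C, E}; {C, D}⁺ = {A, B, C, D} — none reach the full schema.

{A, C, E}; {B, C, E}; {C, D, E}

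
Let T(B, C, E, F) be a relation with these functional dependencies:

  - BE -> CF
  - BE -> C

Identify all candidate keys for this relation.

BE

Attributes B, E never appear on any right-hand side, so every candidate key must contain {B, E}.
{B, E}⁺ = {B, C, E, F}, which is all of the schema, so {B, E} is the only candidate key.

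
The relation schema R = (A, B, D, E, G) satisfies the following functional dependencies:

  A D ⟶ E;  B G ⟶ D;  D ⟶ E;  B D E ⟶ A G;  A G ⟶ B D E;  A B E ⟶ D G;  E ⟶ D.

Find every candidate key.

{A, G}; {B, D}; {B, E}; {B, G}

{A, G}⁺: AG→BDE adds B, D, E → {A, B, D, E, G}. Minimal: {G}⁺ = {G}; {A}⁺ = {A} — none reach the full schema.
{B, D}⁺: D→E adds E; BDE→AG adds A, G → {A, B, D, E, G}. Minimal: {D}⁺ = {D, E}; {B}⁺ = {B} — none reach the full schema.
{B, E}⁺: E→D adds D; BDE→AG adds A, G → {A, B, D, E, G}. Minimal: {E}⁺ = {D, E}; {B}⁺ = {B} — none reach the full schema.
{B, G}⁺: BG→D adds D; D→E adds E; BDE→AG adds A → {A, B, D, E, G}. Minimal: {G}⁺ = {G}; {B}⁺ = {B} — none reach the full schema.
Any other superkey contains one of these as a subset, so there are no further candidate keys.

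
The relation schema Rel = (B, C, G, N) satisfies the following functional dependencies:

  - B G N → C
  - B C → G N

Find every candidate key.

Attribute B never appears on the right-hand side of any dependency, so B must belong to every candidate key.
{B}⁺ = {B}, which is not all of the schema, so we must add further attributes.
{B, C}⁺: BC→GN adds G, N → {B, C, G, N}. Minimal: {C}⁺ = {C}; {B}⁺ = {B} — none reach the full schema.
{B, G, N}⁺: BGN→C adds C → {B, C, G, N}. Minimal: {G, N}⁺ = {G, N}; {B, N}⁺ = {B, N}; {B, G}⁺ = {B, G} — none reach the full schema.
Any other superkey contains one of these as a subset, so there are no further candidate keys.

BC; BGN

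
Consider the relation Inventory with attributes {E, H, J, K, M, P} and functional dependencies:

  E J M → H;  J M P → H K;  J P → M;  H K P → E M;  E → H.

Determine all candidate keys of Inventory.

Attributes J, P never appear on any right-hand side, so every candidate key must contain {J, P}.
{J, P}⁺ = {E, H, J, K, M, P}, which is all of the schema, so {J, P} is the only candidate key.

JP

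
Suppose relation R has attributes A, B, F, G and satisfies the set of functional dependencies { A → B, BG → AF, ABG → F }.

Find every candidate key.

Attribute G never appears on the right-hand side of any dependency, so G must belong to every candidate key.
{G}⁺ = {G}, which is not all of the schema, so we must add further attributes.
{A, G}⁺: A→B adds B; BG→AF adds F → {A, B, F, G}. Minimal: {G}⁺ = {G}; {A}⁺ = {A, B} — none reach the full schema.
{B, G}⁺: BG→AF adds A, F → {A, B, F, G}. Minimal: {G}⁺ = {G}; {B}⁺ = {B} — none reach the full schema.

{A, G}, {B, G}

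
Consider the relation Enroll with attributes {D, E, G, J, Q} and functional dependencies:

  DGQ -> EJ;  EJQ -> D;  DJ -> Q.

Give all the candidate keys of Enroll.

Attribute G never appears on the right-hand side of any dependency, so G must belong to every candidate key.
{G}⁺ = {G}, which is not all of the schema, so we must add further attributes.
{D, G, J}⁺: DJ→Q adds Q; DGQ→EJ adds E → {D, E, G, J, Q}. Minimal: {G, J}⁺ = {G, J}; {D, J}⁺ = {D, J, Q}; {D, G}⁺ = {D, G} — none reach the full schema.
{D, G, Q}⁺: DGQ→EJ adds E, J → {D, E, G, J, Q}. Minimal: {G, Q}⁺ = {G, Q}; {D, Q}⁺ = {D, Q}; {D, G}⁺ = {D, G} — none reach the full schema.
{E, G, J, Q}⁺: EJQ→D adds D → {D, E, G, J, Q}. Minimal: {G, J, Q}⁺ = {G, J, Q}; {E, J, Q}⁺ = {D, E, J, Q}; {E, G, Q}⁺ = {E, G, Q}; … — none reach the full schema.

{D, G, J}, {D, G, Q}, {E, G, J, Q}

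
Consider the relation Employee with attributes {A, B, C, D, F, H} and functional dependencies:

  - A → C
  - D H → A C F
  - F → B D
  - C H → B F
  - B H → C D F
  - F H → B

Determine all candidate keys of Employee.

Attribute H never appears on the right-hand side of any dependency, so H must belong to every candidate key.
{H}⁺ = {H}, which is not all of the schema, so we must add further attributes.
{A, H}⁺: A→C adds C; CH→BF adds B, F; BH→CDF adds D → {A, B, C, D, F, H}. Minimal: {H}⁺ = {H}; {A}⁺ = {A, C} — none reach the full schema.
{B, H}⁺: BH→CDF adds C, D, F; DH→ACF adds A → {A, B, C, D, F, H}. Minimal: {H}⁺ = {H}; {B}⁺ = {B} — none reach the full schema.
{C, H}⁺: CH→BF adds B, F; BH→CDF adds D; DH→ACF adds A → {A, B, C, D, F, H}. Minimal: {H}⁺ = {H}; {C}⁺ = {C} — none reach the full schema.
{D, H}⁺: DH→ACF adds A, C, F; F→BD adds B → {A, B, C, D, F, H}. Minimal: {H}⁺ = {H}; {D}⁺ = {D} — none reach the full schema.
{F, H}⁺: F→BD adds B, D; BH→CDF adds C; DH→ACF adds A → {A, B, C, D, F, H}. Minimal: {H}⁺ = {H}; {F}⁺ = {B, D, F} — none reach the full schema.
Any other superkey contains one of these as a subset, so there are no further candidate keys.

AH; BH; CH; DH; FH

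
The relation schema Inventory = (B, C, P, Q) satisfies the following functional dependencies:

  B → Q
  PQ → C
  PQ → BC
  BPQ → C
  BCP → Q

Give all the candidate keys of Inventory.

{B, P}, {P, Q}

{B, P}⁺: B→Q adds Q; PQ→C adds C → {B, C, P, Q}. Minimal: {P}⁺ = {P}; {B}⁺ = {B, Q} — none reach the full schema.
{P, Q}⁺: PQ→C adds C; PQ→BC adds B → {B, C, P, Q}. Minimal: {Q}⁺ = {Q}; {P}⁺ = {P} — none reach the full schema.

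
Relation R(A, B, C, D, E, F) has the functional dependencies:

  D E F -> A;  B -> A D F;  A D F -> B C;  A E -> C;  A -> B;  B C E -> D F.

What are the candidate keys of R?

Attribute E never appears on the right-hand side of any dependency, so E must belong to every candidate key.
{E}⁺ = {E}, which is not all of the schema, so we must add further attributes.
{A, E}⁺: AE→C adds C; A→B adds B; BCE→DF adds D, F → {A, B, C, D, E, F}. Minimal: {E}⁺ = {E}; {A}⁺ = {A, B, C, D, F} — none reach the full schema.
{B, E}⁺: B→ADF adds A, D, F; ADF→BC adds C → {A, B, C, D, E, F}. Minimal: {E}⁺ = {E}; {B}⁺ = {A, B, C, D, F} — none reach the full schema.
{D, E, F}⁺: DEF→A adds A; ADF→BC adds B, C → {A, B, C, D, E, F}. Minimal: {E, F}⁺ = {E, F}; {D, F}⁺ = {D, F}; {D, E}⁺ = {D, E} — none reach the full schema.
Any other superkey contains one of these as a subset, so there are no further candidate keys.

AE, BE, DEF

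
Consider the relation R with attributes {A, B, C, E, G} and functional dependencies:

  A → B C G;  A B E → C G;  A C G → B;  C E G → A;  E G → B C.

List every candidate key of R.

Attribute E never appears on the right-hand side of any dependency, so E must belong to every candidate key.
{E}⁺ = {E}, which is not all of the schema, so we must add further attributes.
{A, E}⁺: A→BCG adds B, C, G → {A, B, C, E, G}. Minimal: {E}⁺ = {E}; {A}⁺ = {A, B, C, G} — none reach the full schema.
{E, G}⁺: EG→BC adds B, C; CEG→A adds A → {A, B, C, E, G}. Minimal: {G}⁺ = {G}; {E}⁺ = {E} — none reach the full schema.

{A, E}; {E, G}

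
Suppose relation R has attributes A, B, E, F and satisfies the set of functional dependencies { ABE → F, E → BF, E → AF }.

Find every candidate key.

Attribute E never appears on the right-hand side of any dependency, so E must belong to every candidate key.
{E}⁺ = {A, B, E, F}, which is all of the schema, so {E} is the only candidate key.

E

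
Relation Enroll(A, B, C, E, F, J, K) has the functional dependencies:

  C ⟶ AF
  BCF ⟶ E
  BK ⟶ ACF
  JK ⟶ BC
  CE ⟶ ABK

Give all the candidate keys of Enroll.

Attribute J never appears on the right-hand side of any dependency, so J must belong to every candidate key.
{J}⁺ = {J}, which is not all of the schema, so we must add further attributes.
{J, K}⁺: JK→BC adds B, C; C→AF adds A, F; BCF→E adds E → {A, B, C, E, F, J, K}. Minimal: {K}⁺ = {K}; {J}⁺ = {J} — none reach the full schema.
{B, C, J}⁺: C→AF adds A, F; BCF→E adds E; CE→ABK adds K → {A, B, C, E, F, J, K}. Minimal: {C, J}⁺ = {A, C, F, J}; {B, J}⁺ = {B, J}; {B, C}⁺ = {A, B, C, E, F, K} — none reach the full schema.
{C, E, J}⁺: C→AF adds A, F; CE→ABK adds B, K → {A, B, C, E, F, J, K}. Minimal: {E, J}⁺ = {E, J}; {C, J}⁺ = {A, C, F, J}; {C, E}⁺ = {A, B, C, E, F, K} — none reach the full schema.

JK, BCJ, CEJ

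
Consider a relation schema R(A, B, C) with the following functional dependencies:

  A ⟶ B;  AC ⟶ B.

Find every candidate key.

{A, C}

{A, C}⁺: A→B adds B → {A, B, C}. Minimal: {C}⁺ = {C}; {A}⁺ = {A, B} — none reach the full schema.
No other minimal superkey exists.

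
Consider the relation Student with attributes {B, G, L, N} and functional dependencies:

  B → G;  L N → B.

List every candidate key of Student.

{L, N}⁺: LN→B adds B; B→G adds G → {B, G, L, N}.
No other minimal superkey exists.

{L, N}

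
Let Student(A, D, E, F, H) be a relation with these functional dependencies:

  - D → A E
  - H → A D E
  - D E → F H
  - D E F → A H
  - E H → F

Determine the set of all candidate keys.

{D}⁺: D→AE adds A, E; DE→FH adds F, H → {A, D, E, F, H}.
{H}⁺: H→ADE adds A, D, E; DE→FH adds F → {A, D, E, F, H}.
Any other superkey contains one of these as a subset, so there are no further candidate keys.

D, H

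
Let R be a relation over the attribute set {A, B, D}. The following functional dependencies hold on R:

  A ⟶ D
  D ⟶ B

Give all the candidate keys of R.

Attribute A never appears on the right-hand side of any dependency, so A must belong to every candidate key.
{A}⁺ = {A, B, D}, which is all of the schema, so {A} is the only candidate key.

{A}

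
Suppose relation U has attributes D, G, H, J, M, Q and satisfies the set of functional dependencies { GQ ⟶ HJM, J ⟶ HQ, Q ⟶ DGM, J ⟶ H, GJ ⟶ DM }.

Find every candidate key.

{J}⁺: J→HQ adds H, Q; Q→DGM adds D, G, M → {D, G, H, J, M, Q}.
{Q}⁺: Q→DGM adds D, G, M; GQ→HJM adds H, J → {D, G, H, J, M, Q}.

{J}, {Q}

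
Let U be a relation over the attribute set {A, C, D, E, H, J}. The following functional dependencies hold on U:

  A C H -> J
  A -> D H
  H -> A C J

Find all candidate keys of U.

{A, E}, {E, H}

Attribute E never appears on the right-hand side of any dependency, so E must belong to every candidate key.
{E}⁺ = {E}, which is not all of the schema, so we must add further attributes.
{A, E}⁺: A→DH adds D, H; H→ACJ adds C, J → {A, C, D, E, H, J}.
{E, H}⁺: H→ACJ adds A, C, J; A→DH adds D → {A, C, D, E, H, J}.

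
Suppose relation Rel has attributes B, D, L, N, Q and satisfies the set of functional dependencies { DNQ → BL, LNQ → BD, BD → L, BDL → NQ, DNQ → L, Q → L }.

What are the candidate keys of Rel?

{B, D}⁺: BD→L adds L; BDL→NQ adds N, Q → {B, D, L, N, Q}. Minimal: {D}⁺ = {D}; {B}⁺ = {B} — none reach the full schema.
{N, Q}⁺: Q→L adds L; LNQ→BD adds B, D → {B, D, L, N, Q}. Minimal: {Q}⁺ = {L, Q}; {N}⁺ = {N} — none reach the full schema.

(B, D), (N, Q)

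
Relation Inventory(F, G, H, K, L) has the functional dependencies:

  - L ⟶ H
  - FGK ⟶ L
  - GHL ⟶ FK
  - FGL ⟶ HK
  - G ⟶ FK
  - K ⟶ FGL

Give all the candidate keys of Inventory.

{G}⁺: G→FK adds F, K; K→FGL adds L; L→H adds H → {F, G, H, K, L}.
{K}⁺: K→FGL adds F, G, L; L→H adds H → {F, G, H, K, L}.
Any other superkey contains one of these as a subset, so there are no further candidate keys.

{G}; {K}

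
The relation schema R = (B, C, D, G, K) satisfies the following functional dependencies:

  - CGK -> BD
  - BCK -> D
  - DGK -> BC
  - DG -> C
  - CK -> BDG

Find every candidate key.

{C, K}; {D, G, K}

Attribute K never appears on the right-hand side of any dependency, so K must belong to every candidate key.
{K}⁺ = {K}, which is not all of the schema, so we must add further attributes.
{C, K}⁺: CK→BDG adds B, D, G → {B, C, D, G, K}. Minimal: {K}⁺ = {K}; {C}⁺ = {C} — none reach the full schema.
{D, G, K}⁺: DGK→BC adds B, C → {B, C, D, G, K}. Minimal: {G, K}⁺ = {G, K}; {D, K}⁺ = {D, K}; {D, G}⁺ = {C, D, G} — none reach the full schema.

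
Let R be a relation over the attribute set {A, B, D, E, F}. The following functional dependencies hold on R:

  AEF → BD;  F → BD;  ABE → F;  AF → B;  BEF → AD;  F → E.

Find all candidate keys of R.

{F}, {A, B, E}

{F}⁺: F→BD adds B, D; F→E adds E; BEF→AD adds A → {A, B, D, E, F}.
{A, B, E}⁺: ABE→F adds F; BEF→AD adds D → {A, B, D, E, F}. Minimal: {B, E}⁺ = {B, E}; {A, E}⁺ = {A, E}; {A, B}⁺ = {A, B} — none reach the full schema.
Any other superkey contains one of these as a subset, so there are no further candidate keys.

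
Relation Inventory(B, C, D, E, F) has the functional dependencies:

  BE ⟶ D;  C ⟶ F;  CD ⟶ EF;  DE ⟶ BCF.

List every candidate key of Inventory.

BE, CD, DE

{B, E}⁺: BE→D adds D; DE→BCF adds C, F → {B, C, D, E, F}. Minimal: {E}⁺ = {E}; {B}⁺ = {B} — none reach the full schema.
{C, D}⁺: C→F adds F; CD→EF adds E; DE→BCF adds B → {B, C, D, E, F}. Minimal: {D}⁺ = {D}; {C}⁺ = {C, F} — none reach the full schema.
{D, E}⁺: DE→BCF adds B, C, F → {B, C, D, E, F}. Minimal: {E}⁺ = {E}; {D}⁺ = {D} — none reach the full schema.
Any other superkey contains one of these as a subset, so there are no further candidate keys.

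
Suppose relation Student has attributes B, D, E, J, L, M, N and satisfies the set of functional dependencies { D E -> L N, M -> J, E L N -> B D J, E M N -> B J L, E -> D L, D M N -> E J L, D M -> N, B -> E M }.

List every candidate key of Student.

{B}⁺: B→EM adds E, M; M→J adds J; E→DL adds D, L; DM→N adds N → {B, D, E, J, L, M, N}.
{E}⁺: E→DL adds D, L; DE→LN adds N; ELN→BDJ adds B, J; B→EM adds M → {B, D, E, J, L, M, N}.
{D, M}⁺: M→J adds J; DM→N adds N; DMN→EJL adds E, L; ELN→BDJ adds B → {B, D, E, J, L, M, N}. Minimal: {M}⁺ = {J, M}; {D}⁺ = {D} — none reach the full schema.
Any other superkey contains one of these as a subset, so there are no further candidate keys.

B, E, DM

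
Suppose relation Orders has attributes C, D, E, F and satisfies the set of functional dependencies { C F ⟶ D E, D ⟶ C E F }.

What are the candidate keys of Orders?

{D}⁺: D→CEF adds C, E, F → {C, D, E, F}.
{C, F}⁺: CF→DE adds D, E → {C, D, E, F}. Minimal: {F}⁺ = {F}; {C}⁺ = {C} — none reach the full schema.

(D), (C, F)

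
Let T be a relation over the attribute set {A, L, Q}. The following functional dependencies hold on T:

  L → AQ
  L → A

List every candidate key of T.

Attribute L never appears on the right-hand side of any dependency, so L must belong to every candidate key.
{L}⁺ = {A, L, Q}, which is all of the schema, so {L} is the only candidate key.

(L)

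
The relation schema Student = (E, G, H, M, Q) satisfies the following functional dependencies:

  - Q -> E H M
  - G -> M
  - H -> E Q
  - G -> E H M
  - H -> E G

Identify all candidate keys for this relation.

(G); (H); (Q)

{G}⁺: G→M adds M; G→EHM adds E, H; H→EQ adds Q → {E, G, H, M, Q}.
{H}⁺: H→EQ adds E, Q; H→EG adds G; Q→EHM adds M → {E, G, H, M, Q}.
{Q}⁺: Q→EHM adds E, H, M; H→EG adds G → {E, G, H, M, Q}.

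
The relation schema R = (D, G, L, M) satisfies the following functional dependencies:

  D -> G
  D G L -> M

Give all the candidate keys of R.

{D, L}⁺: D→G adds G; DGL→M adds M → {D, G, L, M}.
No other minimal superkey exists.

(D, L)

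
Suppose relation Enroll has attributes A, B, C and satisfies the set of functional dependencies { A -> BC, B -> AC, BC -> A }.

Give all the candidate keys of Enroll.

{A}⁺: A→BC adds B, C → {A, B, C}.
{B}⁺: B→AC adds A, C → {A, B, C}.
Any other superkey contains one of these as a subset, so there are no further candidate keys.

(A), (B)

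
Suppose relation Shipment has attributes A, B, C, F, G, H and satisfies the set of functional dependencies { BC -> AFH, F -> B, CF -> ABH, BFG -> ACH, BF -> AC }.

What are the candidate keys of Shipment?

{F, G}⁺: F→B adds B; BFG→ACH adds A, C, H → {A, B, C, F, G, H}. Minimal: {G}⁺ = {G}; {F}⁺ = {A, B, C, F, H} — none reach the full schema.
{B, C, G}⁺: BC→AFH adds A, F, H → {A, B, C, F, G, H}. Minimal: {C, G}⁺ = {C, G}; {B, G}⁺ = {B, G}; {B, C}⁺ = {A, B, C, F, H} — none reach the full schema.
Any other superkey contains one of these as a subset, so there are no further candidate keys.

FG, BCG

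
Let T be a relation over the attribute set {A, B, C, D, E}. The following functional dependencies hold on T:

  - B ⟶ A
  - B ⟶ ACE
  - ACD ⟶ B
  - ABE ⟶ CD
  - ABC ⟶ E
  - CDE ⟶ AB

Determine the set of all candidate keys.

{B}, {A, C, D}, {C, D, E}

{B}⁺: B→A adds A; B→ACE adds C, E; ABE→CD adds D → {A, B, C, D, E}.
{A, C, D}⁺: ACD→B adds B; ABC→E adds E → {A, B, C, D, E}. Minimal: {C, D}⁺ = {C, D}; {A, D}⁺ = {A, D}; {A, C}⁺ = {A, C} — none reach the full schema.
{C, D, E}⁺: CDE→AB adds A, B → {A, B, C, D, E}. Minimal: {D, E}⁺ = {D, E}; {C, E}⁺ = {C, E}; {C, D}⁺ = {C, D} — none reach the full schema.
Any other superkey contains one of these as a subset, so there are no further candidate keys.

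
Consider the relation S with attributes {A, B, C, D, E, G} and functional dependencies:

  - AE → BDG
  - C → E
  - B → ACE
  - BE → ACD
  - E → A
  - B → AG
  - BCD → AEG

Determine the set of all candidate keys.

{B}, {C}, {E}

{B}⁺: B→ACE adds A, C, E; BE→ACD adds D; B→AG adds G → {A, B, C, D, E, G}.
{C}⁺: C→E adds E; E→A adds A; AE→BDG adds B, D, G → {A, B, C, D, E, G}.
{E}⁺: E→A adds A; AE→BDG adds B, D, G; B→ACE adds C → {A, B, C, D, E, G}.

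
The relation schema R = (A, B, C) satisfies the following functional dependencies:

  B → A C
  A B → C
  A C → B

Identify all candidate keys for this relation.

{B}⁺: B→AC adds A, C → {A, B, C}.
{A, C}⁺: AC→B adds B → {A, B, C}. Minimal: {C}⁺ = {C}; {A}⁺ = {A} — none reach the full schema.
Any other superkey contains one of these as a subset, so there are no further candidate keys.

{B}; {A, C}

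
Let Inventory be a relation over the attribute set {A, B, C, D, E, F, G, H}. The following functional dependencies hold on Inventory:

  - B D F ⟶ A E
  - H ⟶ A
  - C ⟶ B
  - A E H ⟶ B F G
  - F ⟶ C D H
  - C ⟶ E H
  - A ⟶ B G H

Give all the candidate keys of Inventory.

{C}⁺: C→B adds B; C→EH adds E, H; H→A adds A; AEH→BFG adds F, G; F→CDH adds D → {A, B, C, D, E, F, G, H}.
{F}⁺: F→CDH adds C, D, H; C→EH adds E; H→A adds A; C→B adds B; AEH→BFG adds G → {A, B, C, D, E, F, G, H}.
{A, E}⁺: A→BGH adds B, G, H; AEH→BFG adds F; F→CDH adds C, D → {A, B, C, D, E, F, G, H}. Minimal: {E}⁺ = {E}; {A}⁺ = {A, B, G, H} — none reach the full schema.
{E, H}⁺: H→A adds A; AEH→BFG adds B, F, G; F→CDH adds C, D → {A, B, C, D, E, F, G, H}. Minimal: {H}⁺ = {A, B, G, H}; {E}⁺ = {E} — none reach the full schema.
Any other superkey contains one of these as a subset, so there are no further candidate keys.

{C}; {F}; {A, E}; {E, H}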